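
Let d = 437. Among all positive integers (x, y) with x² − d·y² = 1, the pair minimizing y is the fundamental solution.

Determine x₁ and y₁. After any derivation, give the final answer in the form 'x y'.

4599 220

[20; 1,9,2,9,1,40] for √437; ℓ=6 ⇒ convergent index 5
step 0: (20, 1)  from 20·(1,0) + (0,1)
…
step 2: (209, 10)  from 9·(21,1) + (20,1)
…
step 4: (4160, 199)  from 9·(439,21) + (209,10)
step 5: (4599, 220)  from 1·(4160,199) + (439,21)
fundamental: x₁=4599, y₁=220  (since 21150801 − 437·48400 = 1)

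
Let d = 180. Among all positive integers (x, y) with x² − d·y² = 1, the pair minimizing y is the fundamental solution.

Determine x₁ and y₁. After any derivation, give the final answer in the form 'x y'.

161 12

d=180: √d = [13; 2,2,2,26] (ℓ=4, even), read p_3/q_3
k=0  a_k=13  p_k/q_k = 13/1
…
k=2  a_k=2  p_k/q_k = 67/5
k=3  a_k=2  p_k/q_k = 161/12
fundamental: x₁=161, y₁=12  (since 25921 − 180·144 = 1)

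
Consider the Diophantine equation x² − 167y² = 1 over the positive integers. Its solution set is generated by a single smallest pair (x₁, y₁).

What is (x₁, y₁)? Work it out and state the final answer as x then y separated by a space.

168 13

√167 = [12; 1,11,1,24, …], period ℓ=4 (even) → k=3
step 0: (12, 1)  from 12·(1,0) + (0,1)
step 1: (13, 1)  from 1·(12,1) + (1,0)
step 2: (155, 12)  from 11·(13,1) + (12,1)
step 3: (168, 13)  from 1·(155,12) + (13,1)
→ (168, 13).  Check: 168²=28224, 167·13²=28223, difference 1.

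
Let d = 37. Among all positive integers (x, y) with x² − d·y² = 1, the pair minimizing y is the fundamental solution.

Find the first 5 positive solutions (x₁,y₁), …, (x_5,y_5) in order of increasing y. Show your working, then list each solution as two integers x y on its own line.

73 12
10657 1752
1555849 255780
227143297 37342128
33161365513 5451694908

√37 = [6; 12, …], period ℓ=1 (odd) → k=1
a_0=6:  p_0=6·1+0=6,  q_0=6·0+1=1
a_1=12:  p_1=12·6+1=73,  q_1=12·1+0=12
fundamental: x₁=73, y₁=12  (since 5329 − 37·144 = 1)
k=2:  x_2 = 73·73+37·12·12 = 10657,  y_2 = 73·12+12·73 = 1752
k=3:  x_3 = 73·10657+37·12·1752 = 1555849,  y_3 = 73·1752+12·10657 = 255780
k=4:  x_4 = 73·1555849+37·12·255780 = 227143297,  y_4 = 73·255780+12·1555849 = 37342128
k=5:  x_5 = 73·227143297+37·12·37342128 = 33161365513,  y_5 = 73·37342128+12·227143297 = 5451694908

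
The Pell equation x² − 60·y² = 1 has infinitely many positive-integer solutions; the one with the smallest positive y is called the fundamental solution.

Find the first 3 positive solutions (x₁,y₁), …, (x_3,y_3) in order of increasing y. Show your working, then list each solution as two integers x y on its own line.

31 4
1921 248
119071 15372

d=60: √d = [7; 1,2,1,14] (ℓ=4, even), read p_3/q_3
i=0: a=7 ⇒ p=7, q=1
i=1: a=1 ⇒ p=8, q=1
i=2: a=2 ⇒ p=23, q=3
i=3: a=1 ⇒ p=31, q=4
fundamental: x₁=31, y₁=4  (since 961 − 60·16 = 1)
k=2:  x_2 = 31·31+60·4·4 = 1921,  y_2 = 31·4+4·31 = 248
k=3:  x_3 = 31·1921+60·4·248 = 119071,  y_3 = 31·248+4·1921 = 15372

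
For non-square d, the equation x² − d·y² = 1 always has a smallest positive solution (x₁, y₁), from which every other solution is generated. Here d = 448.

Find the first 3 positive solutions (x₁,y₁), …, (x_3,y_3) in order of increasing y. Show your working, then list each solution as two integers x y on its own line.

√448 → a₀=21, period (6,42); ℓ=2 even so k=1
a_0=21:  p_0=21·1+0=21,  q_0=21·0+1=1
a_1=6:  p_1=6·21+1=127,  q_1=6·1+0=6
(x₁, y₁) = (127, 6);  127² − 448·6² = 1 ✓
k=2:  x_2 = 127·127+448·6·6 = 32257,  y_2 = 127·6+6·127 = 1524
k=3:  x_3 = 127·32257+448·6·1524 = 8193151,  y_3 = 127·1524+6·32257 = 387090

127 6
32257 1524
8193151 387090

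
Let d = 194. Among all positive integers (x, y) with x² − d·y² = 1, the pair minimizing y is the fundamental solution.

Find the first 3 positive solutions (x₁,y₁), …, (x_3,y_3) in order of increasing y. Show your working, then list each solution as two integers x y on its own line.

d=194: √d = [13; 1,12,1,26] (ℓ=4, even), read p_3/q_3
step 0: (13, 1)  from 13·(1,0) + (0,1)
…
step 2: (181, 13)  from 12·(14,1) + (13,1)
step 3: (195, 14)  from 1·(181,13) + (14,1)
fundamental: x₁=195, y₁=14  (since 38025 − 194·196 = 1)
(195+14√194)^2 = 76049 + 5460√194
(195+14√194)^3 = 29658915 + 2129386√194

195 14
76049 5460
29658915 2129386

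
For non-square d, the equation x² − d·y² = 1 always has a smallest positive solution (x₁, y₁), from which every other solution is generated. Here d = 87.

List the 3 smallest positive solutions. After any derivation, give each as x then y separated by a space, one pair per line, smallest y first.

[9; 3,18] for √87; ℓ=2 ⇒ convergent index 1
i=0: a=9 ⇒ p=9, q=1
i=1: a=3 ⇒ p=28, q=3
→ (28, 3).  Check: 28²=784, 87·3²=783, difference 1.
(28+3√87)^2 = 1567 + 168√87
(28+3√87)^3 = 87724 + 9405√87

28 3
1567 168
87724 9405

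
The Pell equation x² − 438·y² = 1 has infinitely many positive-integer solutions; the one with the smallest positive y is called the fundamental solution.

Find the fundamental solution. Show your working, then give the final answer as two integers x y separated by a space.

293 14

d=438: √d = [20; 1,12,1,40] (ℓ=4, even), read p_3/q_3
step 0: (20, 1)  from 20·(1,0) + (0,1)
…
step 2: (272, 13)  from 12·(21,1) + (20,1)
step 3: (293, 14)  from 1·(272,13) + (21,1)
fundamental: x₁=293, y₁=14  (since 85849 − 438·196 = 1)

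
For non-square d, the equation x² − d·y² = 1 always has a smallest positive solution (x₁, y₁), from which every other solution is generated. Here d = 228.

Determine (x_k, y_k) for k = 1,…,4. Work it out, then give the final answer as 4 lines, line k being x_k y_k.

151 10
45601 3020
13771351 912030
4158902401 275430040

[15; 10,30] for √228; ℓ=2 ⇒ convergent index 1
step 0: (15, 1)  from 15·(1,0) + (0,1)
step 1: (151, 10)  from 10·(15,1) + (1,0)
fundamental: x₁=151, y₁=10  (since 22801 − 228·100 = 1)
(x_2, y_2) = (151·151 + 228·10·10, 151·10 + 10·151) = (45601, 3020)
(x_3, y_3) = (151·45601 + 228·10·3020, 151·3020 + 10·45601) = (13771351, 912030)
(x_4, y_4) = (151·13771351 + 228·10·912030, 151·912030 + 10·13771351) = (4158902401, 275430040)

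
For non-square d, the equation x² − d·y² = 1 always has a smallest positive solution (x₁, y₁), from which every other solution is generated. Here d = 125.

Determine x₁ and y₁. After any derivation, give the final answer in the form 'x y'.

[11; 5,1,1,5,22] for √125; ℓ=5 ⇒ convergent index 9
i=0: a=11 ⇒ p=11, q=1
i=1: a=5 ⇒ p=56, q=5
…
i=6: a=5 ⇒ p=76317, q=6826
i=7: a=1 ⇒ p=91444, q=8179
i=8: a=1 ⇒ p=167761, q=15005
i=9: a=5 ⇒ p=930249, q=83204
(x₁, y₁) = (930249, 83204);  930249² − 125·83204² = 1 ✓

930249 83204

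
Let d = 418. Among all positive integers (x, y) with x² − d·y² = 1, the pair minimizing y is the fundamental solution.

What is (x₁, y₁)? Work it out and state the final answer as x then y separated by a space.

33857 1656

d=418: √d = [20; 2,4,20,4,2,40] (ℓ=6, even), read p_5/q_5
k=0  a_k=20  p_k/q_k = 20/1
k=1  a_k=2  p_k/q_k = 41/2
k=2  a_k=4  p_k/q_k = 184/9
k=3  a_k=20  p_k/q_k = 3721/182
k=4  a_k=4  p_k/q_k = 15068/737
k=5  a_k=2  p_k/q_k = 33857/1656
→ (33857, 1656).  Check: 33857²=1146296449, 418·1656²=1146296448, difference 1.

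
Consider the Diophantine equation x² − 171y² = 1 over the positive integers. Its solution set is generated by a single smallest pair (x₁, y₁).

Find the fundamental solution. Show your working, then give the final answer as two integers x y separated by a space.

170 13

[13; 13,26] for √171; ℓ=2 ⇒ convergent index 1
k=0  a_k=13  p_k/q_k = 13/1
k=1  a_k=13  p_k/q_k = 170/13
→ (170, 13).  Check: 170²=28900, 171·13²=28899, difference 1.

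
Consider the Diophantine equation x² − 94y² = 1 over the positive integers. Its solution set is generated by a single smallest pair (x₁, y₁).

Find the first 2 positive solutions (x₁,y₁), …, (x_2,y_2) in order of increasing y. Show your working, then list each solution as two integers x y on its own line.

2143295 221064
9187426914049 947610731760

[9; 1,2,3,1,1,…,2,1,18] for √94; ℓ=16 ⇒ convergent index 15
i=0: a=9 ⇒ p=9, q=1
…
i=2: a=2 ⇒ p=29, q=3
…
i=7: a=1 ⇒ p=1464, q=151
i=8: a=8 ⇒ p=12953, q=1336
i=9: a=1 ⇒ p=14417, q=1487
…
i=11: a=1 ⇒ p=99455, q=10258
i=12: a=1 ⇒ p=184493, q=19029
…
i=14: a=2 ⇒ p=1490361, q=153719
i=15: a=1 ⇒ p=2143295, q=221064
fundamental: x₁=2143295, y₁=221064  (since 4593713457025 − 94·48869292096 = 1)
(2143295+221064√94)^2 = 9187426914049 + 947610731760√94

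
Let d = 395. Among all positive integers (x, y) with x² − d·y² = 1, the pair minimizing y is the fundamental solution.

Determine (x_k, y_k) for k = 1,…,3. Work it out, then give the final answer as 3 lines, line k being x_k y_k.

159 8
50561 2544
16078239 808984

[19; 1,6,1,38] for √395; ℓ=4 ⇒ convergent index 3
step 0: (19, 1)  from 19·(1,0) + (0,1)
…
step 2: (139, 7)  from 6·(20,1) + (19,1)
step 3: (159, 8)  from 1·(139,7) + (20,1)
→ (159, 8).  Check: 159²=25281, 395·8²=25280, difference 1.
(159+8√395)^2 = 50561 + 2544√395
(159+8√395)^3 = 16078239 + 808984√395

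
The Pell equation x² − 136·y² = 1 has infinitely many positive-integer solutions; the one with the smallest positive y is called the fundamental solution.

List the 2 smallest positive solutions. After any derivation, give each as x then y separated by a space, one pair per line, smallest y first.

35 3
2449 210

√136 = [11; 1,1,1,22, …], period ℓ=4 (even) → k=3
step 0: (11, 1)  from 11·(1,0) + (0,1)
step 1: (12, 1)  from 1·(11,1) + (1,0)
step 2: (23, 2)  from 1·(12,1) + (11,1)
step 3: (35, 3)  from 1·(23,2) + (12,1)
→ (35, 3).  Check: 35²=1225, 136·3²=1224, difference 1.
(35+3√136)^2 = 2449 + 210√136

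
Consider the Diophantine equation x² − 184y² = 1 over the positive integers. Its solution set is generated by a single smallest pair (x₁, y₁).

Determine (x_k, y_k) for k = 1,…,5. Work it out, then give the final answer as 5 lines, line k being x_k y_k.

√184 → a₀=13, period (1,1,3,2,1,2,1,2,3,1,1,26); ℓ=12 even so k=11
k=0  a_k=13  p_k/q_k = 13/1
…
k=2  a_k=1  p_k/q_k = 27/2
…
k=4  a_k=2  p_k/q_k = 217/16
k=5  a_k=1  p_k/q_k = 312/23
k=6  a_k=2  p_k/q_k = 841/62
k=7  a_k=1  p_k/q_k = 1153/85
…
k=9  a_k=3  p_k/q_k = 10594/781
k=10  a_k=1  p_k/q_k = 13741/1013
k=11  a_k=1  p_k/q_k = 24335/1794
fundamental: x₁=24335, y₁=1794  (since 592192225 − 184·3218436 = 1)
(x_2, y_2) = (24335·24335 + 184·1794·1794, 24335·1794 + 1794·24335) = (1184384449, 87313980)
(x_3, y_3) = (24335·1184384449 + 184·1794·87313980, 24335·87313980 + 1794·1184384449) = (57643991108495, 4249571404806)
(x_4, y_4) = (24335·57643991108495 + 184·1794·4249571404806, 24335·4249571404806 + 1794·57643991108495) = (2805533046066067201, 206826640184594040)
(x_5, y_5) = (24335·2805533046066067201 + 184·1794·206826640184594040, 24335·206826640184594040 + 1794·2805533046066067201) = (136545293294391499564175, 10066252573534620521994)

24335 1794
1184384449 87313980
57643991108495 4249571404806
2805533046066067201 206826640184594040
136545293294391499564175 10066252573534620521994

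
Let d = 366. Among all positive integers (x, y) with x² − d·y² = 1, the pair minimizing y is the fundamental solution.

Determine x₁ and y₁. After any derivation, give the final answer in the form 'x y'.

d=366: √d = [19; 7,1,1,1,2,12,2,1,1,1,7,38] (ℓ=12, even), read p_11/q_11
a_0=19:  p_0=19·1+0=19,  q_0=19·0+1=1
a_1=7:  p_1=7·19+1=134,  q_1=7·1+0=7
a_2=1:  p_2=1·134+19=153,  q_2=1·7+1=8
…
a_6=12:  p_6=12·1167+440=14444,  q_6=12·61+23=755
…
a_8=1:  p_8=1·30055+14444=44499,  q_8=1·1571+755=2326
…
a_10=1:  p_10=1·74554+44499=119053,  q_10=1·3897+2326=6223
a_11=7:  p_11=7·119053+74554=907925,  q_11=7·6223+3897=47458
fundamental: x₁=907925, y₁=47458  (since 824327805625 − 366·2252261764 = 1)

907925 47458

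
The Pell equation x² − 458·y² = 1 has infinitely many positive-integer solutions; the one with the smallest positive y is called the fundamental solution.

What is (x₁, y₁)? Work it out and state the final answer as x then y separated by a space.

22899 1070

√458 → a₀=21, period (2,2,42); ℓ=3 odd so k=5
k=0  a_k=21  p_k/q_k = 21/1
k=1  a_k=2  p_k/q_k = 43/2
k=2  a_k=2  p_k/q_k = 107/5
k=3  a_k=42  p_k/q_k = 4537/212
k=4  a_k=2  p_k/q_k = 9181/429
k=5  a_k=2  p_k/q_k = 22899/1070
fundamental: x₁=22899, y₁=1070  (since 524364201 − 458·1144900 = 1)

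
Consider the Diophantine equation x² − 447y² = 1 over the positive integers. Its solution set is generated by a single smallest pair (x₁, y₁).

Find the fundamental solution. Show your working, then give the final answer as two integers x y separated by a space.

√447 = [21; 7,42, …], period ℓ=2 (even) → k=1
i=0: a=21 ⇒ p=21, q=1
i=1: a=7 ⇒ p=148, q=7
(x₁, y₁) = (148, 7);  148² − 447·7² = 1 ✓

148 7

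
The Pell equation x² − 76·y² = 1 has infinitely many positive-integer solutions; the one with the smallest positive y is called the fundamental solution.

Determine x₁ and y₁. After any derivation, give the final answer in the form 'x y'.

57799 6630

√76 → a₀=8, period (1,2,1,1,5,4,5,1,1,2,1,16); ℓ=12 even so k=11
a_0=8:  p_0=8·1+0=8,  q_0=8·0+1=1
…
a_2=2:  p_2=2·9+8=26,  q_2=2·1+1=3
…
a_5=5:  p_5=5·61+35=340,  q_5=5·7+4=39
a_6=4:  p_6=4·340+61=1421,  q_6=4·39+7=163
a_7=5:  p_7=5·1421+340=7445,  q_7=5·163+39=854
a_8=1:  p_8=1·7445+1421=8866,  q_8=1·854+163=1017
a_9=1:  p_9=1·8866+7445=16311,  q_9=1·1017+854=1871
a_10=2:  p_10=2·16311+8866=41488,  q_10=2·1871+1017=4759
a_11=1:  p_11=1·41488+16311=57799,  q_11=1·4759+1871=6630
(x₁, y₁) = (57799, 6630);  57799² − 76·6630² = 1 ✓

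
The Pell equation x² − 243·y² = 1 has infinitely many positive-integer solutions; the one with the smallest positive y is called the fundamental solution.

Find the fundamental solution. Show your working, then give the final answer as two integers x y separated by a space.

√243 → a₀=15, period (1,1,2,3,15,3,2,1,1,30); ℓ=10 even so k=9
a_0=15:  p_0=15·1+0=15,  q_0=15·0+1=1
a_1=1:  p_1=1·15+1=16,  q_1=1·1+0=1
a_2=1:  p_2=1·16+15=31,  q_2=1·1+1=2
…
a_4=3:  p_4=3·78+31=265,  q_4=3·5+2=17
a_5=15:  p_5=15·265+78=4053,  q_5=15·17+5=260
a_6=3:  p_6=3·4053+265=12424,  q_6=3·260+17=797
…
a_8=1:  p_8=1·28901+12424=41325,  q_8=1·1854+797=2651
a_9=1:  p_9=1·41325+28901=70226,  q_9=1·2651+1854=4505
(x₁, y₁) = (70226, 4505);  70226² − 243·4505² = 1 ✓

70226 4505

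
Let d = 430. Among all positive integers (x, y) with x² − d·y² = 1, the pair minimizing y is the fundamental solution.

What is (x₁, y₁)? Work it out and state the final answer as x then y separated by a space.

√430 = [20; 1,2,1,3,1,…,2,1,40, …], period ℓ=14 (even) → k=13
a_0=20:  p_0=20·1+0=20,  q_0=20·0+1=1
…
a_2=2:  p_2=2·21+20=62,  q_2=2·1+1=3
a_3=1:  p_3=1·62+21=83,  q_3=1·3+1=4
…
a_5=1:  p_5=1·311+83=394,  q_5=1·15+4=19
…
a_7=8:  p_7=8·2675+394=21794,  q_7=8·129+19=1051
…
a_9=1:  p_9=1·133439+21794=155233,  q_9=1·6435+1051=7486
a_10=3:  p_10=3·155233+133439=599138,  q_10=3·7486+6435=28893
a_11=1:  p_11=1·599138+155233=754371,  q_11=1·28893+7486=36379
a_12=2:  p_12=2·754371+599138=2107880,  q_12=2·36379+28893=101651
a_13=1:  p_13=1·2107880+754371=2862251,  q_13=1·101651+36379=138030
(x₁, y₁) = (2862251, 138030);  2862251² − 430·138030² = 1 ✓

2862251 138030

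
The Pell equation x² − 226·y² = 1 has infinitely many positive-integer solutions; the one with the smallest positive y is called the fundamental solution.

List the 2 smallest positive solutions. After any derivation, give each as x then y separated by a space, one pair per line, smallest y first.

451 30
406801 27060

√226 = [15; 30, …], period ℓ=1 (odd) → k=1
a_0=15:  p_0=15·1+0=15,  q_0=15·0+1=1
a_1=30:  p_1=30·15+1=451,  q_1=30·1+0=30
fundamental: x₁=451, y₁=30  (since 203401 − 226·900 = 1)
(x_2, y_2) = (451·451 + 226·30·30, 451·30 + 30·451) = (406801, 27060)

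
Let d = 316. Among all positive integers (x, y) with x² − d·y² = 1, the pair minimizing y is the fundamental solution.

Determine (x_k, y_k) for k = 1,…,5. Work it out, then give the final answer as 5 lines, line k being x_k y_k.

12799 720
327628801 18430560
8386642035199 471785474160
214681262489395201 12076764549117120
5495410948816896319999 309141018456514563600

√316 → a₀=17, period (1,3,2,8,2,3,1,34); ℓ=8 even so k=7
k=0  a_k=17  p_k/q_k = 17/1
…
k=6  a_k=3  p_k/q_k = 9937/559
k=7  a_k=1  p_k/q_k = 12799/720
(x₁, y₁) = (12799, 720);  12799² − 316·720² = 1 ✓
(12799+720√316)^2 = 327628801 + 18430560√316
(12799+720√316)^3 = 8386642035199 + 471785474160√316
(12799+720√316)^4 = 214681262489395201 + 12076764549117120√316
(12799+720√316)^5 = 5495410948816896319999 + 309141018456514563600√316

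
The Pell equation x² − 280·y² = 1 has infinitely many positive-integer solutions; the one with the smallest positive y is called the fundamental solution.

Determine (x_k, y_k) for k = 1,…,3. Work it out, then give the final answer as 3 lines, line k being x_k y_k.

d=280: √d = [16; 1,2,1,2,1,32] (ℓ=6, even), read p_5/q_5
i=0: a=16 ⇒ p=16, q=1
i=1: a=1 ⇒ p=17, q=1
i=2: a=2 ⇒ p=50, q=3
i=3: a=1 ⇒ p=67, q=4
i=4: a=2 ⇒ p=184, q=11
i=5: a=1 ⇒ p=251, q=15
(x₁, y₁) = (251, 15);  251² − 280·15² = 1 ✓
k=2:  x_2 = 251·251+280·15·15 = 126001,  y_2 = 251·15+15·251 = 7530
k=3:  x_3 = 251·126001+280·15·7530 = 63252251,  y_3 = 251·7530+15·126001 = 3780045

251 15
126001 7530
63252251 3780045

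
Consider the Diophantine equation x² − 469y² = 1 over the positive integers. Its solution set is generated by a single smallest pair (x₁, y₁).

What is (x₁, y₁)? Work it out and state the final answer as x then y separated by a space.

137215 6336

√469 = [21; 1,1,1,10,6,10,1,1,1,42, …], period ℓ=10 (even) → k=9
a_0=21:  p_0=21·1+0=21,  q_0=21·0+1=1
a_1=1:  p_1=1·21+1=22,  q_1=1·1+0=1
a_2=1:  p_2=1·22+21=43,  q_2=1·1+1=2
…
a_4=10:  p_4=10·65+43=693,  q_4=10·3+2=32
a_5=6:  p_5=6·693+65=4223,  q_5=6·32+3=195
a_6=10:  p_6=10·4223+693=42923,  q_6=10·195+32=1982
a_7=1:  p_7=1·42923+4223=47146,  q_7=1·1982+195=2177
a_8=1:  p_8=1·47146+42923=90069,  q_8=1·2177+1982=4159
a_9=1:  p_9=1·90069+47146=137215,  q_9=1·4159+2177=6336
→ (137215, 6336).  Check: 137215²=18827956225, 469·6336²=18827956224, difference 1.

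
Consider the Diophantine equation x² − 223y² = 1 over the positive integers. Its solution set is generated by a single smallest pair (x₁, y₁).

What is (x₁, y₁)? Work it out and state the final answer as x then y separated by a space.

√223 = [14; 1,13,1,28, …], period ℓ=4 (even) → k=3
k=0  a_k=14  p_k/q_k = 14/1
…
k=2  a_k=13  p_k/q_k = 209/14
k=3  a_k=1  p_k/q_k = 224/15
fundamental: x₁=224, y₁=15  (since 50176 − 223·225 = 1)

224 15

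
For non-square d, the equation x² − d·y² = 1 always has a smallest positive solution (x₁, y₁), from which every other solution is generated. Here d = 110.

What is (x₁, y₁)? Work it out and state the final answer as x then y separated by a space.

21 2

[10; 2,20] for √110; ℓ=2 ⇒ convergent index 1
a_0=10:  p_0=10·1+0=10,  q_0=10·0+1=1
a_1=2:  p_1=2·10+1=21,  q_1=2·1+0=2
fundamental: x₁=21, y₁=2  (since 441 − 110·4 = 1)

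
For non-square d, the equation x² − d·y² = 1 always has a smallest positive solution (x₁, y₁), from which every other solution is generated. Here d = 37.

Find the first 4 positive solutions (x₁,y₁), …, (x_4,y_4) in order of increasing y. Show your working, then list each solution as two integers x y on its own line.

73 12
10657 1752
1555849 255780
227143297 37342128

√37 = [6; 12, …], period ℓ=1 (odd) → k=1
k=0  a_k=6  p_k/q_k = 6/1
k=1  a_k=12  p_k/q_k = 73/12
→ (73, 12).  Check: 73²=5329, 37·12²=5328, difference 1.
k=2:  x_2 = 73·73+37·12·12 = 10657,  y_2 = 73·12+12·73 = 1752
k=3:  x_3 = 73·10657+37·12·1752 = 1555849,  y_3 = 73·1752+12·10657 = 255780
k=4:  x_4 = 73·1555849+37·12·255780 = 227143297,  y_4 = 73·255780+12·1555849 = 37342128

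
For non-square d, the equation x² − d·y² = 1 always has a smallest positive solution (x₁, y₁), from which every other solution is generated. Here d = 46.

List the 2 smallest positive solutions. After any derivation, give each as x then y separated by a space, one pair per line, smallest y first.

24335 3588
1184384449 174627960

[6; 1,3,1,1,2,6,2,1,1,3,1,12] for √46; ℓ=12 ⇒ convergent index 11
a_0=6:  p_0=6·1+0=6,  q_0=6·0+1=1
a_1=1:  p_1=1·6+1=7,  q_1=1·1+0=1
a_2=3:  p_2=3·7+6=27,  q_2=3·1+1=4
a_3=1:  p_3=1·27+7=34,  q_3=1·4+1=5
a_4=1:  p_4=1·34+27=61,  q_4=1·5+4=9
a_5=2:  p_5=2·61+34=156,  q_5=2·9+5=23
a_6=6:  p_6=6·156+61=997,  q_6=6·23+9=147
a_7=2:  p_7=2·997+156=2150,  q_7=2·147+23=317
a_8=1:  p_8=1·2150+997=3147,  q_8=1·317+147=464
a_9=1:  p_9=1·3147+2150=5297,  q_9=1·464+317=781
a_10=3:  p_10=3·5297+3147=19038,  q_10=3·781+464=2807
a_11=1:  p_11=1·19038+5297=24335,  q_11=1·2807+781=3588
fundamental: x₁=24335, y₁=3588  (since 592192225 − 46·12873744 = 1)
(24335+3588√46)^2 = 1184384449 + 174627960√46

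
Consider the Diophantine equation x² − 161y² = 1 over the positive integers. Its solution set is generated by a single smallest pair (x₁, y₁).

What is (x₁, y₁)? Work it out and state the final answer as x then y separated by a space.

√161 = [12; 1,2,4,1,2,1,4,2,1,24, …], period ℓ=10 (even) → k=9
step 0: (12, 1)  from 12·(1,0) + (0,1)
…
step 2: (38, 3)  from 2·(13,1) + (12,1)
step 3: (165, 13)  from 4·(38,3) + (13,1)
step 4: (203, 16)  from 1·(165,13) + (38,3)
step 5: (571, 45)  from 2·(203,16) + (165,13)
step 6: (774, 61)  from 1·(571,45) + (203,16)
step 7: (3667, 289)  from 4·(774,61) + (571,45)
step 8: (8108, 639)  from 2·(3667,289) + (774,61)
step 9: (11775, 928)  from 1·(8108,639) + (3667,289)
(x₁, y₁) = (11775, 928);  11775² − 161·928² = 1 ✓

11775 928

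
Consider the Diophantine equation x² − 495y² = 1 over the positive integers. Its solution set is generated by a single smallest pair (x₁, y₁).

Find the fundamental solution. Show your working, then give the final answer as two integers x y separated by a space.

√495 → a₀=22, period (4,44); ℓ=2 even so k=1
step 0: (22, 1)  from 22·(1,0) + (0,1)
step 1: (89, 4)  from 4·(22,1) + (1,0)
fundamental: x₁=89, y₁=4  (since 7921 − 495·16 = 1)

89 4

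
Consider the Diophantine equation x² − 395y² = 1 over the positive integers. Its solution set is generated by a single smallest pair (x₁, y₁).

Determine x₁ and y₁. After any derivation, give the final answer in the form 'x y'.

159 8

[19; 1,6,1,38] for √395; ℓ=4 ⇒ convergent index 3
i=0: a=19 ⇒ p=19, q=1
…
i=2: a=6 ⇒ p=139, q=7
i=3: a=1 ⇒ p=159, q=8
(x₁, y₁) = (159, 8);  159² − 395·8² = 1 ✓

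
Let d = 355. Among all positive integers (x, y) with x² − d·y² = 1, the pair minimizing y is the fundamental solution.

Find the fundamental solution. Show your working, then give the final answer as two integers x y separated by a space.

954809 50676

√355 → a₀=18, period (1,5,3,3,1,6,1,3,3,5,1,36); ℓ=12 even so k=11
i=0: a=18 ⇒ p=18, q=1
i=1: a=1 ⇒ p=19, q=1
i=2: a=5 ⇒ p=113, q=6
…
i=4: a=3 ⇒ p=1187, q=63
…
i=10: a=5 ⇒ p=803418, q=42641
i=11: a=1 ⇒ p=954809, q=50676
(x₁, y₁) = (954809, 50676);  954809² − 355·50676² = 1 ✓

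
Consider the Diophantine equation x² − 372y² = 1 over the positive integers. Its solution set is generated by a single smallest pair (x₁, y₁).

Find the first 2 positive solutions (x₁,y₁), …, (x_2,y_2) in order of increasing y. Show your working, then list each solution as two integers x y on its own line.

12151 630
295293601 15310260

√372 = [19; 3,2,12,2,3,38, …], period ℓ=6 (even) → k=5
a_0=19:  p_0=19·1+0=19,  q_0=19·0+1=1
a_1=3:  p_1=3·19+1=58,  q_1=3·1+0=3
a_2=2:  p_2=2·58+19=135,  q_2=2·3+1=7
…
a_4=2:  p_4=2·1678+135=3491,  q_4=2·87+7=181
a_5=3:  p_5=3·3491+1678=12151,  q_5=3·181+87=630
fundamental: x₁=12151, y₁=630  (since 147646801 − 372·396900 = 1)
(12151+630√372)^2 = 295293601 + 15310260√372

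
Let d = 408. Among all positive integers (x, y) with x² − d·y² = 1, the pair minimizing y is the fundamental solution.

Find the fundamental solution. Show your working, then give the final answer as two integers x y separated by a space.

√408 = [20; 5,40, …], period ℓ=2 (even) → k=1
k=0  a_k=20  p_k/q_k = 20/1
k=1  a_k=5  p_k/q_k = 101/5
(x₁, y₁) = (101, 5);  101² − 408·5² = 1 ✓

101 5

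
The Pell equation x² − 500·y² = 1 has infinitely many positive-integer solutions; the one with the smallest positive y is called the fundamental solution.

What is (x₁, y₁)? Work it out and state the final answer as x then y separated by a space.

√500 → a₀=22, period (2,1,3,2,1,…,1,2,44); ℓ=14 even so k=13
step 0: (22, 1)  from 22·(1,0) + (0,1)
…
step 2: (67, 3)  from 1·(45,2) + (22,1)
…
step 4: (559, 25)  from 2·(246,11) + (67,3)
…
step 7: (14445, 646)  from 10·(1364,61) + (805,36)
step 8: (15809, 707)  from 1·(14445,646) + (1364,61)
step 9: (30254, 1353)  from 1·(15809,707) + (14445,646)
step 10: (76317, 3413)  from 2·(30254,1353) + (15809,707)
step 11: (259205, 11592)  from 3·(76317,3413) + (30254,1353)
step 12: (335522, 15005)  from 1·(259205,11592) + (76317,3413)
step 13: (930249, 41602)  from 2·(335522,15005) + (259205,11592)
→ (930249, 41602).  Check: 930249²=865363202001, 500·41602²=865363202000, difference 1.

930249 41602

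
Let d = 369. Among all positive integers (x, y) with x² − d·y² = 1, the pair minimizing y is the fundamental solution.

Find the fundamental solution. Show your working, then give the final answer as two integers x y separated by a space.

d=369: √d = [19; 4,1,3,2,7,4,7,2,3,1,4,38] (ℓ=12, even), read p_11/q_11
step 0: (19, 1)  from 19·(1,0) + (0,1)
…
step 10: (1758061, 91521)  from 1·(1364557,71036) + (393504,20485)
step 11: (8396801, 437120)  from 4·(1758061,91521) + (1364557,71036)
→ (8396801, 437120).  Check: 8396801²=70506267033601, 369·437120²=70506267033600, difference 1.

8396801 437120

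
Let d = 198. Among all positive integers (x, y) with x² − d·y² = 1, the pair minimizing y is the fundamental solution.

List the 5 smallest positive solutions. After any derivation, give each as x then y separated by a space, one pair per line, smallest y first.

√198 = [14; 14,28, …], period ℓ=2 (even) → k=1
k=0  a_k=14  p_k/q_k = 14/1
k=1  a_k=14  p_k/q_k = 197/14
(x₁, y₁) = (197, 14);  197² − 198·14² = 1 ✓
k=2:  x_2 = 197·197+198·14·14 = 77617,  y_2 = 197·14+14·197 = 5516
k=3:  x_3 = 197·77617+198·14·5516 = 30580901,  y_3 = 197·5516+14·77617 = 2173290
k=4:  x_4 = 197·30580901+198·14·2173290 = 12048797377,  y_4 = 197·2173290+14·30580901 = 856270744
k=5:  x_5 = 197·12048797377+198·14·856270744 = 4747195585637,  y_5 = 197·856270744+14·12048797377 = 337368499846

197 14
77617 5516
30580901 2173290
12048797377 856270744
4747195585637 337368499846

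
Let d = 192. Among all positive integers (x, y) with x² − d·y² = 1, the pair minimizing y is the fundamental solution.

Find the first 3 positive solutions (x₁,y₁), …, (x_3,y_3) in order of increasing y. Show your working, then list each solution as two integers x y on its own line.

√192 = [13; 1,5,1,26, …], period ℓ=4 (even) → k=3
a_0=13:  p_0=13·1+0=13,  q_0=13·0+1=1
a_1=1:  p_1=1·13+1=14,  q_1=1·1+0=1
a_2=5:  p_2=5·14+13=83,  q_2=5·1+1=6
a_3=1:  p_3=1·83+14=97,  q_3=1·6+1=7
(x₁, y₁) = (97, 7);  97² − 192·7² = 1 ✓
k=2:  x_2 = 97·97+192·7·7 = 18817,  y_2 = 97·7+7·97 = 1358
k=3:  x_3 = 97·18817+192·7·1358 = 3650401,  y_3 = 97·1358+7·18817 = 263445

97 7
18817 1358
3650401 263445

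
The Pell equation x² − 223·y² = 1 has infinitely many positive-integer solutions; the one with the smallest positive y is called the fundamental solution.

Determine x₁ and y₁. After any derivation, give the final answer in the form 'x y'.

224 15

d=223: √d = [14; 1,13,1,28] (ℓ=4, even), read p_3/q_3
step 0: (14, 1)  from 14·(1,0) + (0,1)
…
step 2: (209, 14)  from 13·(15,1) + (14,1)
step 3: (224, 15)  from 1·(209,14) + (15,1)
→ (224, 15).  Check: 224²=50176, 223·15²=50175, difference 1.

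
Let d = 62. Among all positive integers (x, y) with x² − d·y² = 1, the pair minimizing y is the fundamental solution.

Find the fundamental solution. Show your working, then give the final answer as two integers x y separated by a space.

√62 → a₀=7, period (1,6,1,14); ℓ=4 even so k=3
i=0: a=7 ⇒ p=7, q=1
…
i=2: a=6 ⇒ p=55, q=7
i=3: a=1 ⇒ p=63, q=8
(x₁, y₁) = (63, 8);  63² − 62·8² = 1 ✓

63 8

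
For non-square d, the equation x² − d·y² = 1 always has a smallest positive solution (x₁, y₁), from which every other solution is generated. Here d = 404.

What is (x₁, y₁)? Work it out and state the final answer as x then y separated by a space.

201 10

[20; 10,40] for √404; ℓ=2 ⇒ convergent index 1
k=0  a_k=20  p_k/q_k = 20/1
k=1  a_k=10  p_k/q_k = 201/10
→ (201, 10).  Check: 201²=40401, 404·10²=40400, difference 1.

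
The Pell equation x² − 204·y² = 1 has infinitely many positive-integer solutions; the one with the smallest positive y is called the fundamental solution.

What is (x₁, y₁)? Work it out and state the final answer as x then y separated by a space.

4999 350

√204 → a₀=14, period (3,1,1,6,1,1,3,28); ℓ=8 even so k=7
step 0: (14, 1)  from 14·(1,0) + (0,1)
…
step 2: (57, 4)  from 1·(43,3) + (14,1)
step 3: (100, 7)  from 1·(57,4) + (43,3)
step 4: (657, 46)  from 6·(100,7) + (57,4)
step 5: (757, 53)  from 1·(657,46) + (100,7)
step 6: (1414, 99)  from 1·(757,53) + (657,46)
step 7: (4999, 350)  from 3·(1414,99) + (757,53)
fundamental: x₁=4999, y₁=350  (since 24990001 − 204·122500 = 1)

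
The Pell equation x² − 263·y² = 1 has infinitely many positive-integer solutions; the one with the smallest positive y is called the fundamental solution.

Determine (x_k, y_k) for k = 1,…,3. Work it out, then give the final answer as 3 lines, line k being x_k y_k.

139128 8579
38713200767 2387158224
10772180392483224 664241098768765

√263 → a₀=16, period (4,1,1,1,1,15,1,1,1,1,4,32); ℓ=12 even so k=11
k=0  a_k=16  p_k/q_k = 16/1
k=1  a_k=4  p_k/q_k = 65/4
…
k=5  a_k=1  p_k/q_k = 373/23
k=6  a_k=15  p_k/q_k = 5822/359
…
k=9  a_k=1  p_k/q_k = 18212/1123
k=10  a_k=1  p_k/q_k = 30229/1864
k=11  a_k=4  p_k/q_k = 139128/8579
→ (139128, 8579).  Check: 139128²=19356600384, 263·8579²=19356600383, difference 1.
k=2:  x_2 = 139128·139128+263·8579·8579 = 38713200767,  y_2 = 139128·8579+8579·139128 = 2387158224
k=3:  x_3 = 139128·38713200767+263·8579·2387158224 = 10772180392483224,  y_3 = 139128·2387158224+8579·38713200767 = 664241098768765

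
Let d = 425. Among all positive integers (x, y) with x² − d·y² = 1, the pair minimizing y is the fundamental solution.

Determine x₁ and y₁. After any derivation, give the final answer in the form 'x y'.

143649 6968

√425 → a₀=20, period (1,1,1,1,1,1,40); ℓ=7 odd so k=13
a_0=20:  p_0=20·1+0=20,  q_0=20·0+1=1
a_1=1:  p_1=1·20+1=21,  q_1=1·1+0=1
…
a_3=1:  p_3=1·41+21=62,  q_3=1·2+1=3
a_4=1:  p_4=1·62+41=103,  q_4=1·3+2=5
a_5=1:  p_5=1·103+62=165,  q_5=1·5+3=8
…
a_7=40:  p_7=40·268+165=10885,  q_7=40·13+8=528
a_8=1:  p_8=1·10885+268=11153,  q_8=1·528+13=541
a_9=1:  p_9=1·11153+10885=22038,  q_9=1·541+528=1069
…
a_11=1:  p_11=1·33191+22038=55229,  q_11=1·1610+1069=2679
a_12=1:  p_12=1·55229+33191=88420,  q_12=1·2679+1610=4289
a_13=1:  p_13=1·88420+55229=143649,  q_13=1·4289+2679=6968
fundamental: x₁=143649, y₁=6968  (since 20635035201 − 425·48553024 = 1)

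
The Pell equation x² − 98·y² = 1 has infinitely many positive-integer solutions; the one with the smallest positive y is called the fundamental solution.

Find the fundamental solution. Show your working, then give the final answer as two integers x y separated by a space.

99 10

√98 → a₀=9, period (1,8,1,18); ℓ=4 even so k=3
a_0=9:  p_0=9·1+0=9,  q_0=9·0+1=1
a_1=1:  p_1=1·9+1=10,  q_1=1·1+0=1
a_2=8:  p_2=8·10+9=89,  q_2=8·1+1=9
a_3=1:  p_3=1·89+10=99,  q_3=1·9+1=10
fundamental: x₁=99, y₁=10  (since 9801 − 98·100 = 1)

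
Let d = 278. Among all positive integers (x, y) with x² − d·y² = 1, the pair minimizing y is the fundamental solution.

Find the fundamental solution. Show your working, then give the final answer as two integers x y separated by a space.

√278 → a₀=16, period (1,2,16,2,1,32); ℓ=6 even so k=5
step 0: (16, 1)  from 16·(1,0) + (0,1)
step 1: (17, 1)  from 1·(16,1) + (1,0)
step 2: (50, 3)  from 2·(17,1) + (16,1)
step 3: (817, 49)  from 16·(50,3) + (17,1)
step 4: (1684, 101)  from 2·(817,49) + (50,3)
step 5: (2501, 150)  from 1·(1684,101) + (817,49)
(x₁, y₁) = (2501, 150);  2501² − 278·150² = 1 ✓

2501 150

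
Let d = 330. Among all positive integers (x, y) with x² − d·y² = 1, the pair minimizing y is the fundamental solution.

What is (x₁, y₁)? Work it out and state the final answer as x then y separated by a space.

109 6

[18; 6,36] for √330; ℓ=2 ⇒ convergent index 1
k=0  a_k=18  p_k/q_k = 18/1
k=1  a_k=6  p_k/q_k = 109/6
(x₁, y₁) = (109, 6);  109² − 330·6² = 1 ✓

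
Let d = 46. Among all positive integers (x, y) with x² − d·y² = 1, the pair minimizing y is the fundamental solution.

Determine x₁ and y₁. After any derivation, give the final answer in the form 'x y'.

√46 = [6; 1,3,1,1,2,6,2,1,1,3,1,12, …], period ℓ=12 (even) → k=11
a_0=6:  p_0=6·1+0=6,  q_0=6·0+1=1
…
a_2=3:  p_2=3·7+6=27,  q_2=3·1+1=4
…
a_4=1:  p_4=1·34+27=61,  q_4=1·5+4=9
…
a_6=6:  p_6=6·156+61=997,  q_6=6·23+9=147
…
a_10=3:  p_10=3·5297+3147=19038,  q_10=3·781+464=2807
a_11=1:  p_11=1·19038+5297=24335,  q_11=1·2807+781=3588
→ (24335, 3588).  Check: 24335²=592192225, 46·3588²=592192224, difference 1.

24335 3588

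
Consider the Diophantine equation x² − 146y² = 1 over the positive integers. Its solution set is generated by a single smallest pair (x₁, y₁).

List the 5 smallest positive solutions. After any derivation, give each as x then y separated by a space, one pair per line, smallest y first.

√146 → a₀=12, period (12,24); ℓ=2 even so k=1
i=0: a=12 ⇒ p=12, q=1
i=1: a=12 ⇒ p=145, q=12
(x₁, y₁) = (145, 12);  145² − 146·12² = 1 ✓
n=2: (145,12)∘(145,12) = (145·145+146·12·12, 145·12+12·145) = (42049,3480)
n=3: (42049,3480)∘(145,12) = (145·42049+146·12·3480, 145·3480+12·42049) = (12194065,1009188)
n=4: (12194065,1009188)∘(145,12) = (145·12194065+146·12·1009188, 145·1009188+12·12194065) = (3536236801,292661040)
n=5: (3536236801,292661040)∘(145,12) = (145·3536236801+146·12·292661040, 145·292661040+12·3536236801) = (1025496478225,84870692412)

145 12
42049 3480
12194065 1009188
3536236801 292661040
1025496478225 84870692412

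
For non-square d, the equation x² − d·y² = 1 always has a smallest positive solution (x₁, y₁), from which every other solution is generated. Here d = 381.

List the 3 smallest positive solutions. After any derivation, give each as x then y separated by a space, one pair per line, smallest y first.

1015 52
2060449 105560
4182710455 214286748

[19; 1,1,12,1,1,38] for √381; ℓ=6 ⇒ convergent index 5
step 0: (19, 1)  from 19·(1,0) + (0,1)
step 1: (20, 1)  from 1·(19,1) + (1,0)
…
step 3: (488, 25)  from 12·(39,2) + (20,1)
step 4: (527, 27)  from 1·(488,25) + (39,2)
step 5: (1015, 52)  from 1·(527,27) + (488,25)
(x₁, y₁) = (1015, 52);  1015² − 381·52² = 1 ✓
k=2:  x_2 = 1015·1015+381·52·52 = 2060449,  y_2 = 1015·52+52·1015 = 105560
k=3:  x_3 = 1015·2060449+381·52·105560 = 4182710455,  y_3 = 1015·105560+52·2060449 = 214286748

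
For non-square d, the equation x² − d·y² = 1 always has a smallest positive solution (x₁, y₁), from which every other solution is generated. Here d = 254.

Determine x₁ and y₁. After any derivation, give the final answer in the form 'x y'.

[15; 1,14,1,30] for √254; ℓ=4 ⇒ convergent index 3
i=0: a=15 ⇒ p=15, q=1
i=1: a=1 ⇒ p=16, q=1
i=2: a=14 ⇒ p=239, q=15
i=3: a=1 ⇒ p=255, q=16
(x₁, y₁) = (255, 16);  255² − 254·16² = 1 ✓

255 16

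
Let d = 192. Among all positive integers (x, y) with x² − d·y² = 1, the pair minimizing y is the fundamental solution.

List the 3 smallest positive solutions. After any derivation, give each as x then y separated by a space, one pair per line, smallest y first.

97 7
18817 1358
3650401 263445

√192 → a₀=13, period (1,5,1,26); ℓ=4 even so k=3
k=0  a_k=13  p_k/q_k = 13/1
…
k=2  a_k=5  p_k/q_k = 83/6
k=3  a_k=1  p_k/q_k = 97/7
(x₁, y₁) = (97, 7);  97² − 192·7² = 1 ✓
k=2:  x_2 = 97·97+192·7·7 = 18817,  y_2 = 97·7+7·97 = 1358
k=3:  x_3 = 97·18817+192·7·1358 = 3650401,  y_3 = 97·1358+7·18817 = 263445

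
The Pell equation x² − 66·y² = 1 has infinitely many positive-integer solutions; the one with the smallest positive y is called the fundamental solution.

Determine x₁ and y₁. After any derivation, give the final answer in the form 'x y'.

[8; 8,16] for √66; ℓ=2 ⇒ convergent index 1
i=0: a=8 ⇒ p=8, q=1
i=1: a=8 ⇒ p=65, q=8
→ (65, 8).  Check: 65²=4225, 66·8²=4224, difference 1.

65 8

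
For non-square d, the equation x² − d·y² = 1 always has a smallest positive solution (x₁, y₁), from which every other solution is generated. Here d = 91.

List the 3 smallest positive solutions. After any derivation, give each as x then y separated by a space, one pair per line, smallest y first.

[9; 1,1,5,1,5,1,1,18] for √91; ℓ=8 ⇒ convergent index 7
i=0: a=9 ⇒ p=9, q=1
…
i=3: a=5 ⇒ p=105, q=11
…
i=6: a=1 ⇒ p=849, q=89
i=7: a=1 ⇒ p=1574, q=165
fundamental: x₁=1574, y₁=165  (since 2477476 − 91·27225 = 1)
k=2:  x_2 = 1574·1574+91·165·165 = 4954951,  y_2 = 1574·165+165·1574 = 519420
k=3:  x_3 = 1574·4954951+91·165·519420 = 15598184174,  y_3 = 1574·519420+165·4954951 = 1635133995

1574 165
4954951 519420
15598184174 1635133995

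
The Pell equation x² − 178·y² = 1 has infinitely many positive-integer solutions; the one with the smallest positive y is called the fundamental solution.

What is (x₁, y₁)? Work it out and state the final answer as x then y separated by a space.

1601 120

[13; 2,1,12,1,2,26] for √178; ℓ=6 ⇒ convergent index 5
step 0: (13, 1)  from 13·(1,0) + (0,1)
step 1: (27, 2)  from 2·(13,1) + (1,0)
step 2: (40, 3)  from 1·(27,2) + (13,1)
…
step 4: (547, 41)  from 1·(507,38) + (40,3)
step 5: (1601, 120)  from 2·(547,41) + (507,38)
(x₁, y₁) = (1601, 120);  1601² − 178·120² = 1 ✓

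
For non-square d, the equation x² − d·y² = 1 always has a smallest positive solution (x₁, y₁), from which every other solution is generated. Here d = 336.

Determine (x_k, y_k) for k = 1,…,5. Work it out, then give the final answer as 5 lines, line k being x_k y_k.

√336 → a₀=18, period (3,36); ℓ=2 even so k=1
i=0: a=18 ⇒ p=18, q=1
i=1: a=3 ⇒ p=55, q=3
→ (55, 3).  Check: 55²=3025, 336·3²=3024, difference 1.
(x_2, y_2) = (55·55 + 336·3·3, 55·3 + 3·55) = (6049, 330)
(x_3, y_3) = (55·6049 + 336·3·330, 55·330 + 3·6049) = (665335, 36297)
(x_4, y_4) = (55·665335 + 336·3·36297, 55·36297 + 3·665335) = (73180801, 3992340)
(x_5, y_5) = (55·73180801 + 336·3·3992340, 55·3992340 + 3·73180801) = (8049222775, 439121103)

55 3
6049 330
665335 36297
73180801 3992340
8049222775 439121103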